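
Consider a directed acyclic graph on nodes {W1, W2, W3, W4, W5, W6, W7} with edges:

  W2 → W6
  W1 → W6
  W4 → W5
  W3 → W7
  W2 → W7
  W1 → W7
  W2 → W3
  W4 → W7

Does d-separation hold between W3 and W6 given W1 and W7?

No — W3 and W6 are not d-separated given {W1, W7}.

4 paths connect W3 and W6; each must be blocked for d-separation to hold:
Path 1: W3 ← W2 → W7 ← W1 → W6
  W1 is a fork here and W1 is conditioned on, so the path is blocked at W1.
Path 2: W3 ← W2 → W6
  W2 is a fork and W2 is not conditioned on — no node blocks this path, so it is active.
Path 3: W3 → W7 ← W1 → W6
  W1 is a fork here and W1 is conditioned on, so the path is blocked at W1.
Path 4: W3 → W7 ← W2 → W6
  W7 is a collider and W7 is conditioned on, which opens it; W2 is a fork and W2 is not conditioned on — no node blocks this path, so it is active.
Since the path W3 ← W2 → W6 is active, W3 and W6 are not d-separated given {W1, W7}.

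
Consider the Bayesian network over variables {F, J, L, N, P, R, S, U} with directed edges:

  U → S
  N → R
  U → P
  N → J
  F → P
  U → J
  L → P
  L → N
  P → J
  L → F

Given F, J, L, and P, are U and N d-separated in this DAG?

There are 6 undirected paths between U and N; checking each against the conditioning set {F, J, L, P}:
Path 1: U → P → J ← N
  P is a chain here and P is conditioned on, so the path is blocked at P.
Path 2: U → P ← L → N
  L is a fork here and L is conditioned on, so the path is blocked at L.
Path 3: U → P ← F ← L → N
  F is a chain here and F is conditioned on, so the path is blocked at F.
Path 4: U → J ← P ← L → N
  P is a chain here and P is conditioned on, so the path is blocked at P.
Path 5: U → J ← P ← F ← L → N
  P is a chain here and P is conditioned on, so the path is blocked at P.
Path 6: U → J ← N
  J is a collider and J is conditioned on, which opens it — no node blocks this path, so it is active.
At least one path is unblocked, so d-separation fails.

No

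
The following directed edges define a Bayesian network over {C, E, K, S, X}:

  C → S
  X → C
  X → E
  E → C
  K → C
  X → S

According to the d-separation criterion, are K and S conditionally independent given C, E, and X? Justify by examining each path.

Yes

3 paths connect K and S; each must be blocked for d-separation to hold:
  1. K → C → S — C:chain[blocks] ⇒ blocked
  2. K → C ← X → S — C:collider[open]; X:fork[blocks] ⇒ blocked
  3. K → C ← E ← X → S — C:collider[open]; E:chain[blocks]; X:fork[blocks] ⇒ blocked
All paths are blocked; K ⊥ S | {C, E, X} holds.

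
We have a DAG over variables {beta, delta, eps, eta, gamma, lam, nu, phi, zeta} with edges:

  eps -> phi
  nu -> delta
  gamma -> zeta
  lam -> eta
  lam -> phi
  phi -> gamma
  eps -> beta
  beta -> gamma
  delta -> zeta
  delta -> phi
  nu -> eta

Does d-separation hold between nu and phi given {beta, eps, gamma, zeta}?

We examine all 4 paths between nu and phi:
  1. nu → delta → zeta ← gamma ← phi — delta:chain[open]; zeta:collider[open]; gamma:chain[blocks] ⇒ blocked
  2. nu → delta → zeta ← gamma ← beta ← eps → phi — delta:chain[open]; zeta:collider[open]; gamma:chain[blocks]; beta:chain[blocks]; eps:fork[blocks] ⇒ blocked
  3. nu → delta → phi — delta:chain[open] ⇒ active
  4. nu → eta ← lam → phi — eta:collider[blocks]; lam:fork[open] ⇒ blocked
Because an active path exists, nu and phi are not d-separated.

No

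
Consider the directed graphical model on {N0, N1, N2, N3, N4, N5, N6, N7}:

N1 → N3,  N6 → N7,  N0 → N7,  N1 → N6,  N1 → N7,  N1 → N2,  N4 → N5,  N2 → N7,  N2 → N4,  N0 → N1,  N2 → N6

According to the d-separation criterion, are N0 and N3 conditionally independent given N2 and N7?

No

We examine all 6 paths between N0 and N3:
Path 1: N0 → N7 ← N2 ← N1 → N3
  N2 is a chain here and N2 is conditioned on, so the path is blocked at N2.
Path 2: N0 → N7 ← N2 → N6 ← N1 → N3
  N2 is a fork here and N2 is conditioned on, so the path is blocked at N2.
Path 3: N0 → N7 ← N1 → N3
  N7 is a collider and N7 is conditioned on, which opens it; N1 is a fork and N1 is not conditioned on — no node blocks this path, so it is active.
Path 4: N0 → N7 ← N6 ← N2 ← N1 → N3
  N2 is a chain here and N2 is conditioned on, so the path is blocked at N2.
Path 5: N0 → N7 ← N6 ← N1 → N3
  N7 is a collider and N7 is conditioned on, which opens it; N6 is a chain and N6 is not conditioned on; N1 is a fork and N1 is not conditioned on — no node blocks this path, so it is active.
Path 6: N0 → N1 → N3
  N1 is a chain and N1 is not conditioned on — no node blocks this path, so it is active.
Because an active path exists, N0 and N3 are not d-separated.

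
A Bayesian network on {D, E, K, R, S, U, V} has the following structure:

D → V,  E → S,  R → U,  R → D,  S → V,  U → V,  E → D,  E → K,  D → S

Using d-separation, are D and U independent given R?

Yes — D and U are d-separated given {R}.

We examine all 4 paths between D and U:
  1. D ← E → S → V ← U — E:fork[open]; S:chain[open]; V:collider[blocks] ⇒ blocked
  2. D → S → V ← U — S:chain[open]; V:collider[blocks] ⇒ blocked
  3. D → V ← U — V:collider[blocks] ⇒ blocked
  4. D ← R → U — R:fork[blocks] ⇒ blocked
All paths are blocked; D ⊥ U | {R} holds.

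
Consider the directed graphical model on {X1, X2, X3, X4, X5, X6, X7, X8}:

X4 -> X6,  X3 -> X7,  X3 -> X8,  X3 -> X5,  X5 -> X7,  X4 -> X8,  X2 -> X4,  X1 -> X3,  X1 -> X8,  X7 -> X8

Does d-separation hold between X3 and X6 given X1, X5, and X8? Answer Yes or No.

No

There are 4 undirected paths between X3 and X6; checking each against the conditioning set {X1, X5, X8}:
Path 1: X3 → X8 ← X4 → X6
  X8 is a collider and X8 is conditioned on, which opens it; X4 is a fork and X4 is not conditioned on — no node blocks this path, so it is active.
Path 2: X3 → X5 → X7 → X8 ← X4 → X6
  X5 is a chain here and X5 is conditioned on, so the path is blocked at X5.
Path 3: X3 ← X1 → X8 ← X4 → X6
  X1 is a fork here and X1 is conditioned on, so the path is blocked at X1.
Path 4: X3 → X7 → X8 ← X4 → X6
  X7 is a chain and X7 is not conditioned on; X8 is a collider and X8 is conditioned on, which opens it; X4 is a fork and X4 is not conditioned on — no node blocks this path, so it is active.
Since the path X3 → X8 ← X4 → X6 is active, X3 and X6 are not d-separated given {X1, X5, X8}.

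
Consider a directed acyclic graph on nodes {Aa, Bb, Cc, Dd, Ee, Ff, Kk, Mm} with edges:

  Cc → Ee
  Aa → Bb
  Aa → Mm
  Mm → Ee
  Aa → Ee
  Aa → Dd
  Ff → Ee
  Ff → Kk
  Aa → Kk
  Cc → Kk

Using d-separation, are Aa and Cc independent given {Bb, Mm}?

Yes

We examine all 6 paths between Aa and Cc:
Path 1: Aa → Ee ← Cc
  Ee is a collider here and neither Ee nor any of its descendants is conditioned on, so the collider stays closed — the path is blocked at Ee.
Path 2: Aa → Ee ← Ff → Kk ← Cc
  Ee is a collider here and neither Ee nor any of its descendants is conditioned on, so the collider stays closed — the path is blocked at Ee.
Path 3: Aa → Kk ← Cc
  Kk is a collider here and neither Kk nor any of its descendants is conditioned on, so the collider stays closed — the path is blocked at Kk.
Path 4: Aa → Kk ← Ff → Ee ← Cc
  Kk is a collider here and neither Kk nor any of its descendants is conditioned on, so the collider stays closed — the path is blocked at Kk.
Path 5: Aa → Mm → Ee ← Cc
  Mm is a chain here and Mm is conditioned on, so the path is blocked at Mm.
Path 6: Aa → Mm → Ee ← Ff → Kk ← Cc
  Mm is a chain here and Mm is conditioned on, so the path is blocked at Mm.
Every path is blocked, so Aa and Cc are d-separated given {Bb, Mm}.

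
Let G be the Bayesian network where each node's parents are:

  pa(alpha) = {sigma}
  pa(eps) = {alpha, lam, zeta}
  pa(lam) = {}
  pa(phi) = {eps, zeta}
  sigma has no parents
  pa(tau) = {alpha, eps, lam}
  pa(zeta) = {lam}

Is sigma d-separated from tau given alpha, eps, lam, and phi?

Yes

Enumerating the 5 paths from sigma to tau and testing each for blocking by {alpha, eps, lam, phi}:
Path 1: sigma → alpha → tau
  alpha is a chain here and alpha is conditioned on, so the path is blocked at alpha.
Path 2: sigma → alpha → eps → tau
  alpha is a chain here and alpha is conditioned on, so the path is blocked at alpha.
Path 3: sigma → alpha → eps → phi ← zeta ← lam → tau
  alpha is a chain here and alpha is conditioned on, so the path is blocked at alpha.
Path 4: sigma → alpha → eps ← lam → tau
  alpha is a chain here and alpha is conditioned on, so the path is blocked at alpha.
Path 5: sigma → alpha → eps ← zeta ← lam → tau
  alpha is a chain here and alpha is conditioned on, so the path is blocked at alpha.
Since every path is blocked, d-separation holds.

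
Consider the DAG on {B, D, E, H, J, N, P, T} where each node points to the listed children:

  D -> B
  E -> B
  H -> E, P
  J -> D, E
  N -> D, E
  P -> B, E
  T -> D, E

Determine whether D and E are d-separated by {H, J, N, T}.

Yes

There are 6 undirected paths between D and E; checking each against the conditioning set {H, J, N, T}:
Path 1: D → B ← E
  B is a collider here and neither B nor any of its descendants is conditioned on, so the collider stays closed — the path is blocked at B.
Path 2: D → B ← P → E
  B is a collider here and neither B nor any of its descendants is conditioned on, so the collider stays closed — the path is blocked at B.
Path 3: D → B ← P ← H → E
  B is a collider here and neither B nor any of its descendants is conditioned on, so the collider stays closed — the path is blocked at B.
Path 4: D ← N → E
  N is a fork here and N is conditioned on, so the path is blocked at N.
Path 5: D ← J → E
  J is a fork here and J is conditioned on, so the path is blocked at J.
Path 6: D ← T → E
  T is a fork here and T is conditioned on, so the path is blocked at T.
Every path is blocked, so D and E are d-separated given {H, J, N, T}.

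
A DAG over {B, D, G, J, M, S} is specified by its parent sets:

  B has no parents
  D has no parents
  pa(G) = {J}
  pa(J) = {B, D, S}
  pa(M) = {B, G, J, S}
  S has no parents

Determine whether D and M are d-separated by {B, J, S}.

Yes

4 paths connect D and M; each must be blocked for d-separation to hold:
  1. D → J → G → M — J:chain[blocks]; G:chain[open] ⇒ blocked
  2. D → J → M — J:chain[blocks] ⇒ blocked
  3. D → J ← B → M — J:collider[open]; B:fork[blocks] ⇒ blocked
  4. D → J ← S → M — J:collider[open]; S:fork[blocks] ⇒ blocked
Every path is blocked, so D and M are d-separated given {B, J, S}.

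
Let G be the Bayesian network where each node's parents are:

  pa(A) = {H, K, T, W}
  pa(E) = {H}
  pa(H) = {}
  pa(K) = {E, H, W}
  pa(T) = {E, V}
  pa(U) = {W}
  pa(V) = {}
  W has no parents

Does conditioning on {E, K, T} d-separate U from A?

No

6 paths connect U and A; each must be blocked for d-separation to hold:
Path 1: U ← W → K → A
  K is a chain here and K is conditioned on, so the path is blocked at K.
Path 2: U ← W → K ← H → A
  W is a fork and W is not conditioned on; K is a collider and K is conditioned on, which opens it; H is a fork and H is not conditioned on — no node blocks this path, so it is active.
Path 3: U ← W → K ← H → E → T → A
  E is a chain here and E is conditioned on, so the path is blocked at E.
Path 4: U ← W → K ← E → T → A
  E is a fork here and E is conditioned on, so the path is blocked at E.
Path 5: U ← W → K ← E ← H → A
  E is a chain here and E is conditioned on, so the path is blocked at E.
Path 6: U ← W → A
  W is a fork and W is not conditioned on — no node blocks this path, so it is active.
Because an active path exists, U and A are not d-separated.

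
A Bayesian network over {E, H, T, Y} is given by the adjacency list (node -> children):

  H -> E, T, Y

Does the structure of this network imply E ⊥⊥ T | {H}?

The only undirected path from E to T is:
Path 1: E ← H → T
  H is a fork here and H is conditioned on, so the path is blocked at H.
Every path is blocked, so E and T are d-separated given {H}.

Yes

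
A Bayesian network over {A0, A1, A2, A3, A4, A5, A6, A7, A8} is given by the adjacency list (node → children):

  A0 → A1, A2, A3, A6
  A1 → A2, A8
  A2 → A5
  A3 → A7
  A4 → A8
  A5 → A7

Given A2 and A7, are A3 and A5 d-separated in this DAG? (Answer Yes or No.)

Enumerating the 3 paths from A3 to A5 and testing each for blocking by {A2, A7}:
Path 1: A3 ← A0 → A1 → A2 → A5
  A2 is a chain here and A2 is conditioned on, so the path is blocked at A2.
Path 2: A3 ← A0 → A2 → A5
  A2 is a chain here and A2 is conditioned on, so the path is blocked at A2.
Path 3: A3 → A7 ← A5
  A7 is a collider and A7 is conditioned on, which opens it — no node blocks this path, so it is active.
Since the path A3 → A7 ← A5 is active, A3 and A5 are not d-separated given {A2, A7}.

No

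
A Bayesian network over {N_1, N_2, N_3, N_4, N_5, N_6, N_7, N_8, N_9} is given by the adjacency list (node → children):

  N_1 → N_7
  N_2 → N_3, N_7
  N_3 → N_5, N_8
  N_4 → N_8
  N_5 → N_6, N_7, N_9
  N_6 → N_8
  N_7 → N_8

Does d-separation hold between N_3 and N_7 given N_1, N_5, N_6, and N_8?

We examine all 5 paths between N_3 and N_7:
  1. N_3 → N_8 ← N_6 ← N_5 → N_7 — N_8:collider[open]; N_6:chain[blocks]; N_5:fork[blocks] ⇒ blocked
  2. N_3 → N_8 ← N_7 — N_8:collider[open] ⇒ active
  3. N_3 ← N_2 → N_7 — N_2:fork[open] ⇒ active
  4. N_3 → N_5 → N_6 → N_8 ← N_7 — N_5:chain[blocks]; N_6:chain[blocks]; N_8:collider[open] ⇒ blocked
  5. N_3 → N_5 → N_7 — N_5:chain[blocks] ⇒ blocked
Since the path N_3 → N_8 ← N_7 is active, N_3 and N_7 are not d-separated given {N_1, N_5, N_6, N_8}.

No — N_3 and N_7 are not d-separated given {N_1, N_5, N_6, N_8}.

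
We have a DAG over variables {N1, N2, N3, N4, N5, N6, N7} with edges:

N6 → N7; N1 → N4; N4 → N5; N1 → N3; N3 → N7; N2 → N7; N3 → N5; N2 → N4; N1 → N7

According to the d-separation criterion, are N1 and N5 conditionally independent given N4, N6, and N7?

No — N1 and N5 are not d-separated given {N4, N6, N7}.

We examine all 6 paths between N1 and N5:
Path 1: N1 → N7 ← N3 → N5
  N7 is a collider and N7 is conditioned on, which opens it; N3 is a fork and N3 is not conditioned on — no node blocks this path, so it is active.
Path 2: N1 → N7 ← N2 → N4 → N5
  N4 is a chain here and N4 is conditioned on, so the path is blocked at N4.
Path 3: N1 → N3 → N7 ← N2 → N4 → N5
  N4 is a chain here and N4 is conditioned on, so the path is blocked at N4.
Path 4: N1 → N3 → N5
  N3 is a chain and N3 is not conditioned on — no node blocks this path, so it is active.
Path 5: N1 → N4 → N5
  N4 is a chain here and N4 is conditioned on, so the path is blocked at N4.
Path 6: N1 → N4 ← N2 → N7 ← N3 → N5
  N4 is a collider and N4 is conditioned on, which opens it; N2 is a fork and N2 is not conditioned on; N7 is a collider and N7 is conditioned on, which opens it; N3 is a fork and N3 is not conditioned on — no node blocks this path, so it is active.
Since the path N1 → N7 ← N3 → N5 is active, N1 and N5 are not d-separated given {N4, N6, N7}.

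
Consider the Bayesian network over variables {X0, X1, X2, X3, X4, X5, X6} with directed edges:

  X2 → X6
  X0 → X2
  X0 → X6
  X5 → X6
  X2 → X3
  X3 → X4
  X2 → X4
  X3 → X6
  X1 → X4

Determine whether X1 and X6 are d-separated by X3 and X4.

No — X1 and X6 are not d-separated given {X3, X4}.

6 paths connect X1 and X6; each must be blocked for d-separation to hold:
  1. X1 → X4 ← X2 → X3 → X6 — X4:collider[open]; X2:fork[open]; X3:chain[blocks] ⇒ blocked
  2. X1 → X4 ← X2 → X6 — X4:collider[open]; X2:fork[open] ⇒ active
  3. X1 → X4 ← X2 ← X0 → X6 — X4:collider[open]; X2:chain[open]; X0:fork[open] ⇒ active
  4. X1 → X4 ← X3 ← X2 → X6 — X4:collider[open]; X3:chain[blocks]; X2:fork[open] ⇒ blocked
  5. X1 → X4 ← X3 ← X2 ← X0 → X6 — X4:collider[open]; X3:chain[blocks]; X2:chain[open]; X0:fork[open] ⇒ blocked
  6. X1 → X4 ← X3 → X6 — X4:collider[open]; X3:fork[blocks] ⇒ blocked
Since the path X1 → X4 ← X2 → X6 is active, X1 and X6 are not d-separated given {X3, X4}.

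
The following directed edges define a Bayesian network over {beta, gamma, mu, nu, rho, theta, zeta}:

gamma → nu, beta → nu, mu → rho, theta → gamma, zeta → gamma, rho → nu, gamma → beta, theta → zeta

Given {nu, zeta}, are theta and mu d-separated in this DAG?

Enumerating the 4 paths from theta to mu and testing each for blocking by {nu, zeta}:
Path 1: theta → gamma → nu ← rho ← mu
  gamma is a chain and gamma is not conditioned on; nu is a collider and nu is conditioned on, which opens it; rho is a chain and rho is not conditioned on — no node blocks this path, so it is active.
Path 2: theta → gamma → beta → nu ← rho ← mu
  gamma is a chain and gamma is not conditioned on; beta is a chain and beta is not conditioned on; nu is a collider and nu is conditioned on, which opens it; rho is a chain and rho is not conditioned on — no node blocks this path, so it is active.
Path 3: theta → zeta → gamma → nu ← rho ← mu
  zeta is a chain here and zeta is conditioned on, so the path is blocked at zeta.
Path 4: theta → zeta → gamma → beta → nu ← rho ← mu
  zeta is a chain here and zeta is conditioned on, so the path is blocked at zeta.
At least one path is unblocked, so d-separation fails.

No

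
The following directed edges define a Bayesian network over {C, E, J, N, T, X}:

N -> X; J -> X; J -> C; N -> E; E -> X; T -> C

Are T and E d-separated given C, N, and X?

We examine all 2 paths between T and E:
Path 1: T → C ← J → X ← E
  C is a collider and C is conditioned on, which opens it; J is a fork and J is not conditioned on; X is a collider and X is conditioned on, which opens it — no node blocks this path, so it is active.
Path 2: T → C ← J → X ← N → E
  N is a fork here and N is conditioned on, so the path is blocked at N.
At least one path is unblocked, so d-separation fails.

No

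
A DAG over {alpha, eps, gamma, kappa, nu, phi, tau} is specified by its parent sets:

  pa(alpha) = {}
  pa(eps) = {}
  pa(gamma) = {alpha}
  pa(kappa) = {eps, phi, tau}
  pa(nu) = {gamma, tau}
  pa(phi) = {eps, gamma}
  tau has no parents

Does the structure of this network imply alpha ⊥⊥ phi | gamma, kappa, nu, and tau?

Yes

Enumerating the 3 paths from alpha to phi and testing each for blocking by {gamma, kappa, nu, tau}:
Path 1: alpha → gamma → phi
  gamma is a chain here and gamma is conditioned on, so the path is blocked at gamma.
Path 2: alpha → gamma → nu ← tau → kappa ← eps → phi
  gamma is a chain here and gamma is conditioned on, so the path is blocked at gamma.
Path 3: alpha → gamma → nu ← tau → kappa ← phi
  gamma is a chain here and gamma is conditioned on, so the path is blocked at gamma.
Every path is blocked, so alpha and phi are d-separated given {gamma, kappa, nu, tau}.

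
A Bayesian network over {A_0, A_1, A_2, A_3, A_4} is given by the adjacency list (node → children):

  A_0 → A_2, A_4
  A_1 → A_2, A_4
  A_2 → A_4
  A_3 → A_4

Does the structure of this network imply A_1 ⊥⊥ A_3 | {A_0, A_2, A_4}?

We examine all 3 paths between A_1 and A_3:
Path 1: A_1 → A_2 ← A_0 → A_4 ← A_3
  A_0 is a fork here and A_0 is conditioned on, so the path is blocked at A_0.
Path 2: A_1 → A_2 → A_4 ← A_3
  A_2 is a chain here and A_2 is conditioned on, so the path is blocked at A_2.
Path 3: A_1 → A_4 ← A_3
  A_4 is a collider and A_4 is conditioned on, which opens it — no node blocks this path, so it is active.
At least one path is unblocked, so d-separation fails.

No — A_1 and A_3 are not d-separated given {A_0, A_2, A_4}.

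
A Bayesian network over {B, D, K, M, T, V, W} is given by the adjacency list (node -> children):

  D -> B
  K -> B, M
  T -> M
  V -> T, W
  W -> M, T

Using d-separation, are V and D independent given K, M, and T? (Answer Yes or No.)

Yes

There are 4 undirected paths between V and D; checking each against the conditioning set {K, M, T}:
  1. V → T → M ← K → B ← D — T:chain[blocks]; M:collider[open]; K:fork[blocks]; B:collider[blocks] ⇒ blocked
  2. V → T ← W → M ← K → B ← D — T:collider[open]; W:fork[open]; M:collider[open]; K:fork[blocks]; B:collider[blocks] ⇒ blocked
  3. V → W → T → M ← K → B ← D — W:chain[open]; T:chain[blocks]; M:collider[open]; K:fork[blocks]; B:collider[blocks] ⇒ blocked
  4. V → W → M ← K → B ← D — W:chain[open]; M:collider[open]; K:fork[blocks]; B:collider[blocks] ⇒ blocked
Since every path is blocked, d-separation holds.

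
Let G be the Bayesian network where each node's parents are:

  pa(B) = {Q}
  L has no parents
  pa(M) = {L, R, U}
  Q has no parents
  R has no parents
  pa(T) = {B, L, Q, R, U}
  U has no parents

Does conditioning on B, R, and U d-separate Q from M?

6 paths connect Q and M; each must be blocked for d-separation to hold:
  1. Q → T ← R → M — T:collider[blocks]; R:fork[blocks] ⇒ blocked
  2. Q → T ← U → M — T:collider[blocks]; U:fork[blocks] ⇒ blocked
  3. Q → T ← L → M — T:collider[blocks]; L:fork[open] ⇒ blocked
  4. Q → B → T ← R → M — B:chain[blocks]; T:collider[blocks]; R:fork[blocks] ⇒ blocked
  5. Q → B → T ← U → M — B:chain[blocks]; T:collider[blocks]; U:fork[blocks] ⇒ blocked
  6. Q → B → T ← L → M — B:chain[blocks]; T:collider[blocks]; L:fork[open] ⇒ blocked
Since every path is blocked, d-separation holds.

Yes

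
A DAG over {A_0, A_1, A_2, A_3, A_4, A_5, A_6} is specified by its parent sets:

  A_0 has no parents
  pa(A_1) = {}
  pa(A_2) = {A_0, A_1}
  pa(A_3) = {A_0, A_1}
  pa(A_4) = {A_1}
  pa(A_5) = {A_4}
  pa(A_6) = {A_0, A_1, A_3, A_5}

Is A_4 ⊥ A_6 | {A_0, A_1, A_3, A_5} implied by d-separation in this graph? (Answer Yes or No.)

We examine all 6 paths between A_4 and A_6:
Path 1: A_4 ← A_1 → A_3 → A_6
  A_1 is a fork here and A_1 is conditioned on, so the path is blocked at A_1.
Path 2: A_4 ← A_1 → A_3 ← A_0 → A_6
  A_1 is a fork here and A_1 is conditioned on, so the path is blocked at A_1.
Path 3: A_4 ← A_1 → A_6
  A_1 is a fork here and A_1 is conditioned on, so the path is blocked at A_1.
Path 4: A_4 ← A_1 → A_2 ← A_0 → A_3 → A_6
  A_1 is a fork here and A_1 is conditioned on, so the path is blocked at A_1.
Path 5: A_4 ← A_1 → A_2 ← A_0 → A_6
  A_1 is a fork here and A_1 is conditioned on, so the path is blocked at A_1.
Path 6: A_4 → A_5 → A_6
  A_5 is a chain here and A_5 is conditioned on, so the path is blocked at A_5.
All paths are blocked; A_4 ⊥ A_6 | {A_0, A_1, A_3, A_5} holds.

Yes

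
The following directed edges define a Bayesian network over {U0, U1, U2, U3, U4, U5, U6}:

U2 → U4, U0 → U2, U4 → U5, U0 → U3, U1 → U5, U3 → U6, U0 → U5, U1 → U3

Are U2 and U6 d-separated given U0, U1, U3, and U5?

Yes

We examine all 4 paths between U2 and U6:
Path 1: U2 → U4 → U5 ← U1 → U3 → U6
  U1 is a fork here and U1 is conditioned on, so the path is blocked at U1.
Path 2: U2 → U4 → U5 ← U0 → U3 → U6
  U0 is a fork here and U0 is conditioned on, so the path is blocked at U0.
Path 3: U2 ← U0 → U5 ← U1 → U3 → U6
  U0 is a fork here and U0 is conditioned on, so the path is blocked at U0.
Path 4: U2 ← U0 → U3 → U6
  U0 is a fork here and U0 is conditioned on, so the path is blocked at U0.
All paths are blocked; U2 ⊥ U6 | {U0, U1, U3, U5} holds.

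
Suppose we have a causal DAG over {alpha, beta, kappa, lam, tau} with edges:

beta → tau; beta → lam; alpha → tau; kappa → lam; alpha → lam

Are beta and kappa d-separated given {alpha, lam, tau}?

No

We examine all 2 paths between beta and kappa:
Path 1: beta → tau ← alpha → lam ← kappa
  alpha is a fork here and alpha is conditioned on, so the path is blocked at alpha.
Path 2: beta → lam ← kappa
  lam is a collider and lam is conditioned on, which opens it — no node blocks this path, so it is active.
Because an active path exists, beta and kappa are not d-separated.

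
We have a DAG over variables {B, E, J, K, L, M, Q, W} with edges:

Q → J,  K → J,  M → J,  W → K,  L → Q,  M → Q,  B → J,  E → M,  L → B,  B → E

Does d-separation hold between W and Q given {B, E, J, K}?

We examine all 5 paths between W and Q:
Path 1: W → K → J ← B ← L → Q
  K is a chain here and K is conditioned on, so the path is blocked at K.
Path 2: W → K → J ← B → E → M → Q
  K is a chain here and K is conditioned on, so the path is blocked at K.
Path 3: W → K → J ← M ← E ← B ← L → Q
  K is a chain here and K is conditioned on, so the path is blocked at K.
Path 4: W → K → J ← M → Q
  K is a chain here and K is conditioned on, so the path is blocked at K.
Path 5: W → K → J ← Q
  K is a chain here and K is conditioned on, so the path is blocked at K.
All paths are blocked; W ⊥ Q | {B, E, J, K} holds.

Yes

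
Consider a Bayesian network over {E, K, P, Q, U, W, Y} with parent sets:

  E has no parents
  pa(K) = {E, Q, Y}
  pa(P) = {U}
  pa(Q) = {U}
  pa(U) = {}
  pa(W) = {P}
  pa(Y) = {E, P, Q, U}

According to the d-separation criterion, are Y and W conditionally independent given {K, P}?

There are 5 undirected paths between Y and W; checking each against the conditioning set {K, P}:
Path 1: Y → K ← Q ← U → P → W
  P is a chain here and P is conditioned on, so the path is blocked at P.
Path 2: Y ← E → K ← Q ← U → P → W
  P is a chain here and P is conditioned on, so the path is blocked at P.
Path 3: Y ← Q ← U → P → W
  P is a chain here and P is conditioned on, so the path is blocked at P.
Path 4: Y ← U → P → W
  P is a chain here and P is conditioned on, so the path is blocked at P.
Path 5: Y ← P → W
  P is a fork here and P is conditioned on, so the path is blocked at P.
All paths are blocked; Y ⊥ W | {K, P} holds.

Yes — Y and W are d-separated given {K, P}.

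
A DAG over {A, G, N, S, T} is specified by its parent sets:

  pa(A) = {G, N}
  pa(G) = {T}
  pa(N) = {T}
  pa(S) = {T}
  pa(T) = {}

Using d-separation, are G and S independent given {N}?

We examine all 2 paths between G and S:
Path 1: G → A ← N ← T → S
  A is a collider here and neither A nor any of its descendants is conditioned on, so the collider stays closed — the path is blocked at A.
Path 2: G ← T → S
  T is a fork and T is not conditioned on — no node blocks this path, so it is active.
At least one path is unblocked, so d-separation fails.

No — G and S are not d-separated given {N}.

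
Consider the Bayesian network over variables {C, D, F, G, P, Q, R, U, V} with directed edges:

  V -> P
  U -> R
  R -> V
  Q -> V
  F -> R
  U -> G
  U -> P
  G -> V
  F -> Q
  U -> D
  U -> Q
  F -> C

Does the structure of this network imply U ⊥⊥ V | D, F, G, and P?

We examine all 6 paths between U and V:
  1. U → G → V — G:chain[blocks] ⇒ blocked
  2. U → R ← F → Q → V — R:collider[open]; F:fork[blocks]; Q:chain[open] ⇒ blocked
  3. U → R → V — R:chain[open] ⇒ active
  4. U → P ← V — P:collider[open] ⇒ active
  5. U → Q ← F → R → V — Q:collider[open]; F:fork[blocks]; R:chain[open] ⇒ blocked
  6. U → Q → V — Q:chain[open] ⇒ active
At least one path is unblocked, so d-separation fails.

No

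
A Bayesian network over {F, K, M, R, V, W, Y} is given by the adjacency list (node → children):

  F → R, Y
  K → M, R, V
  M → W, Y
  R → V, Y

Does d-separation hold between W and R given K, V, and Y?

No — W and R are not d-separated given {K, V, Y}.

We examine all 4 paths between W and R:
  1. W ← M → Y ← F → R — M:fork[open]; Y:collider[open]; F:fork[open] ⇒ active
  2. W ← M → Y ← R — M:fork[open]; Y:collider[open] ⇒ active
  3. W ← M ← K → V ← R — M:chain[open]; K:fork[blocks]; V:collider[open] ⇒ blocked
  4. W ← M ← K → R — M:chain[open]; K:fork[blocks] ⇒ blocked
Since the path W ← M → Y ← F → R is active, W and R are not d-separated given {K, V, Y}.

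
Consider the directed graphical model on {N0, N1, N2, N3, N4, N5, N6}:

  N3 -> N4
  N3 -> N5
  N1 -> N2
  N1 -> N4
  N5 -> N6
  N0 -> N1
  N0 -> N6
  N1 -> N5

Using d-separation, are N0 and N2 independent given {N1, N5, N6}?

Yes — N0 and N2 are d-separated given {N1, N5, N6}.

There are 3 undirected paths between N0 and N2; checking each against the conditioning set {N1, N5, N6}:
Path 1: N0 → N1 → N2
  N1 is a chain here and N1 is conditioned on, so the path is blocked at N1.
Path 2: N0 → N6 ← N5 ← N1 → N2
  N5 is a chain here and N5 is conditioned on, so the path is blocked at N5.
Path 3: N0 → N6 ← N5 ← N3 → N4 ← N1 → N2
  N5 is a chain here and N5 is conditioned on, so the path is blocked at N5.
All paths are blocked; N0 ⊥ N2 | {N1, N5, N6} holds.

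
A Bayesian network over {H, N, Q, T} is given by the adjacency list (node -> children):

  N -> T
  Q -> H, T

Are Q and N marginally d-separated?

Yes

The only undirected path from Q to N is:
  1. Q → T ← N — T:collider[blocks] ⇒ blocked
Since every path is blocked, d-separation holds.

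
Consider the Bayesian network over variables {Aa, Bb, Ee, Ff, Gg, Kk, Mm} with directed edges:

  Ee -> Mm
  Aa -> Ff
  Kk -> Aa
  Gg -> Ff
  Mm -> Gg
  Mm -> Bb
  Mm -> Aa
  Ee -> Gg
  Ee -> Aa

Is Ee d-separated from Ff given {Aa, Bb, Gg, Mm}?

We examine all 6 paths between Ee and Ff:
Path 1: Ee → Gg → Ff
  Gg is a chain here and Gg is conditioned on, so the path is blocked at Gg.
Path 2: Ee → Gg ← Mm → Aa → Ff
  Mm is a fork here and Mm is conditioned on, so the path is blocked at Mm.
Path 3: Ee → Aa → Ff
  Aa is a chain here and Aa is conditioned on, so the path is blocked at Aa.
Path 4: Ee → Aa ← Mm → Gg → Ff
  Mm is a fork here and Mm is conditioned on, so the path is blocked at Mm.
Path 5: Ee → Mm → Gg → Ff
  Mm is a chain here and Mm is conditioned on, so the path is blocked at Mm.
Path 6: Ee → Mm → Aa → Ff
  Mm is a chain here and Mm is conditioned on, so the path is blocked at Mm.
All paths are blocked; Ee ⊥ Ff | {Aa, Bb, Gg, Mm} holds.

Yes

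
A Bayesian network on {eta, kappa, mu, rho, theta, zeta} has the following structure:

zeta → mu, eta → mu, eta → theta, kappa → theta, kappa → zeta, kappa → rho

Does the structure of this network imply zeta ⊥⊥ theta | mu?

No — zeta and theta are not d-separated given {mu}.

We examine all 2 paths between zeta and theta:
Path 1: zeta → mu ← eta → theta
  mu is a collider and mu is conditioned on, which opens it; eta is a fork and eta is not conditioned on — no node blocks this path, so it is active.
Path 2: zeta ← kappa → theta
  kappa is a fork and kappa is not conditioned on — no node blocks this path, so it is active.
Since the path zeta → mu ← eta → theta is active, zeta and theta are not d-separated given {mu}.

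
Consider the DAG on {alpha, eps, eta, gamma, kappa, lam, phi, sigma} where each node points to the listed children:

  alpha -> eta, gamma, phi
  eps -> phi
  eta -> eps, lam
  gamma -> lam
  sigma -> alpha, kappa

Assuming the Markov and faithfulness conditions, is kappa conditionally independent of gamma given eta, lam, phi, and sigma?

We examine all 3 paths between kappa and gamma:
Path 1: kappa ← sigma → alpha → gamma
  sigma is a fork here and sigma is conditioned on, so the path is blocked at sigma.
Path 2: kappa ← sigma → alpha → eta → lam ← gamma
  sigma is a fork here and sigma is conditioned on, so the path is blocked at sigma.
Path 3: kappa ← sigma → alpha → phi ← eps ← eta → lam ← gamma
  sigma is a fork here and sigma is conditioned on, so the path is blocked at sigma.
Every path is blocked, so kappa and gamma are d-separated given {eta, lam, phi, sigma}.

Yes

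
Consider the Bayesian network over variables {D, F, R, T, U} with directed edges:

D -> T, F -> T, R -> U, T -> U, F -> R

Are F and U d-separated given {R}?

2 paths connect F and U; each must be blocked for d-separation to hold:
Path 1: F → R → U
  R is a chain here and R is conditioned on, so the path is blocked at R.
Path 2: F → T → U
  T is a chain and T is not conditioned on — no node blocks this path, so it is active.
Because an active path exists, F and U are not d-separated.

No — F and U are not d-separated given {R}.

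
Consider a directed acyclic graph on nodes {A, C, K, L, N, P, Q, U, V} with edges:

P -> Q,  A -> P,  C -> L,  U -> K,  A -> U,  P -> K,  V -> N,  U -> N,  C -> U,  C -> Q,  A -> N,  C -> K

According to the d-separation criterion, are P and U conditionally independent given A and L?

Yes

There are 6 undirected paths between P and U; checking each against the conditioning set {A, L}:
Path 1: P → K ← C → U
  K is a collider here and neither K nor any of its descendants is conditioned on, so the collider stays closed — the path is blocked at K.
Path 2: P → K ← U
  K is a collider here and neither K nor any of its descendants is conditioned on, so the collider stays closed — the path is blocked at K.
Path 3: P ← A → U
  A is a fork here and A is conditioned on, so the path is blocked at A.
Path 4: P ← A → N ← U
  A is a fork here and A is conditioned on, so the path is blocked at A.
Path 5: P → Q ← C → U
  Q is a collider here and neither Q nor any of its descendants is conditioned on, so the collider stays closed — the path is blocked at Q.
Path 6: P → Q ← C → K ← U
  Q is a collider here and neither Q nor any of its descendants is conditioned on, so the collider stays closed — the path is blocked at Q.
All paths are blocked; P ⊥ U | {A, L} holds.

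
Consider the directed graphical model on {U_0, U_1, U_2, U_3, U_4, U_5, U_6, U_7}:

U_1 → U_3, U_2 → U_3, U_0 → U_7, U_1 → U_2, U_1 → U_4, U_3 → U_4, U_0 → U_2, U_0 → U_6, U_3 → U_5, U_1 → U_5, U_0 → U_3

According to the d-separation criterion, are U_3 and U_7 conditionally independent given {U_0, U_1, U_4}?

Yes

There are 5 undirected paths between U_3 and U_7; checking each against the conditioning set {U_0, U_1, U_4}:
Path 1: U_3 ← U_1 → U_2 ← U_0 → U_7
  U_1 is a fork here and U_1 is conditioned on, so the path is blocked at U_1.
Path 2: U_3 → U_4 ← U_1 → U_2 ← U_0 → U_7
  U_1 is a fork here and U_1 is conditioned on, so the path is blocked at U_1.
Path 3: U_3 ← U_0 → U_7
  U_0 is a fork here and U_0 is conditioned on, so the path is blocked at U_0.
Path 4: U_3 ← U_2 ← U_0 → U_7
  U_0 is a fork here and U_0 is conditioned on, so the path is blocked at U_0.
Path 5: U_3 → U_5 ← U_1 → U_2 ← U_0 → U_7
  U_5 is a collider here and neither U_5 nor any of its descendants is conditioned on, so the collider stays closed — the path is blocked at U_5.
Every path is blocked, so U_3 and U_7 are d-separated given {U_0, U_1, U_4}.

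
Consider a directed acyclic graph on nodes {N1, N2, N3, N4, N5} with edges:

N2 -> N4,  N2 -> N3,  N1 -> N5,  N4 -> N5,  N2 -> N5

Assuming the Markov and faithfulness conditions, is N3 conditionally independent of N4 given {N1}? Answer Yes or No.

Enumerating the 2 paths from N3 to N4 and testing each for blocking by {N1}:
Path 1: N3 ← N2 → N5 ← N4
  N5 is a collider here and neither N5 nor any of its descendants is conditioned on, so the collider stays closed — the path is blocked at N5.
Path 2: N3 ← N2 → N4
  N2 is a fork and N2 is not conditioned on — no node blocks this path, so it is active.
Since the path N3 ← N2 → N4 is active, N3 and N4 are not d-separated given {N1}.

No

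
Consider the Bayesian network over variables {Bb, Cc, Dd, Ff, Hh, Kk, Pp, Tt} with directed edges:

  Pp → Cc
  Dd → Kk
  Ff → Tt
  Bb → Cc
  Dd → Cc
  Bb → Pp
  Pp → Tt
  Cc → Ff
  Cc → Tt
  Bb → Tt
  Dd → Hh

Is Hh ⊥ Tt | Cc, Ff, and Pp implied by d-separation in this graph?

There are 6 undirected paths between Hh and Tt; checking each against the conditioning set {Cc, Ff, Pp}:
Path 1: Hh ← Dd → Cc → Tt
  Cc is a chain here and Cc is conditioned on, so the path is blocked at Cc.
Path 2: Hh ← Dd → Cc ← Pp → Tt
  Pp is a fork here and Pp is conditioned on, so the path is blocked at Pp.
Path 3: Hh ← Dd → Cc ← Pp ← Bb → Tt
  Pp is a chain here and Pp is conditioned on, so the path is blocked at Pp.
Path 4: Hh ← Dd → Cc → Ff → Tt
  Cc is a chain here and Cc is conditioned on, so the path is blocked at Cc.
Path 5: Hh ← Dd → Cc ← Bb → Tt
  Dd is a fork and Dd is not conditioned on; Cc is a collider and Cc is conditioned on, which opens it; Bb is a fork and Bb is not conditioned on — no node blocks this path, so it is active.
Path 6: Hh ← Dd → Cc ← Bb → Pp → Tt
  Pp is a chain here and Pp is conditioned on, so the path is blocked at Pp.
Because an active path exists, Hh and Tt are not d-separated.

No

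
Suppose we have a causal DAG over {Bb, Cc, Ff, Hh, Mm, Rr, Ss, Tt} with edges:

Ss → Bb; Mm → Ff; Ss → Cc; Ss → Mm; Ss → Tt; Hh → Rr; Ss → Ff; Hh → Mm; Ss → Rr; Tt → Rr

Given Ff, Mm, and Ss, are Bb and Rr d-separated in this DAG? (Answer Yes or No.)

Yes — Bb and Rr are d-separated given {Ff, Mm, Ss}.

We examine all 4 paths between Bb and Rr:
  1. Bb ← Ss → Mm ← Hh → Rr — Ss:fork[blocks]; Mm:collider[open]; Hh:fork[open] ⇒ blocked
  2. Bb ← Ss → Tt → Rr — Ss:fork[blocks]; Tt:chain[open] ⇒ blocked
  3. Bb ← Ss → Ff ← Mm ← Hh → Rr — Ss:fork[blocks]; Ff:collider[open]; Mm:chain[blocks]; Hh:fork[open] ⇒ blocked
  4. Bb ← Ss → Rr — Ss:fork[blocks] ⇒ blocked
All paths are blocked; Bb ⊥ Rr | {Ff, Mm, Ss} holds.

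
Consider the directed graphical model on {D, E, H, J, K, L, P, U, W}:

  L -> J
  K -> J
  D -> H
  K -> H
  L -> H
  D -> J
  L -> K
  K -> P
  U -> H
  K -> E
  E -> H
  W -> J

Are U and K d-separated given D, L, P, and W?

Yes

6 paths connect U and K; each must be blocked for d-separation to hold:
Path 1: U → H ← L → K
  H is a collider here and neither H nor any of its descendants is conditioned on, so the collider stays closed — the path is blocked at H.
Path 2: U → H ← L → J ← K
  H is a collider here and neither H nor any of its descendants is conditioned on, so the collider stays closed — the path is blocked at H.
Path 3: U → H ← D → J ← L → K
  H is a collider here and neither H nor any of its descendants is conditioned on, so the collider stays closed — the path is blocked at H.
Path 4: U → H ← D → J ← K
  H is a collider here and neither H nor any of its descendants is conditioned on, so the collider stays closed — the path is blocked at H.
Path 5: U → H ← K
  H is a collider here and neither H nor any of its descendants is conditioned on, so the collider stays closed — the path is blocked at H.
Path 6: U → H ← E ← K
  H is a collider here and neither H nor any of its descendants is conditioned on, so the collider stays closed — the path is blocked at H.
Since every path is blocked, d-separation holds.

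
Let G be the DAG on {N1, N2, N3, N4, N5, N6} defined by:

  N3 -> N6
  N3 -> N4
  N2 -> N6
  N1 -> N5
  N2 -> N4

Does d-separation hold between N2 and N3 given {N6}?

There are 2 undirected paths between N2 and N3; checking each against the conditioning set {N6}:
  1. N2 → N6 ← N3 — N6:collider[open] ⇒ active
  2. N2 → N4 ← N3 — N4:collider[blocks] ⇒ blocked
Since the path N2 → N6 ← N3 is active, N2 and N3 are not d-separated given {N6}.

No — N2 and N3 are not d-separated given {N6}.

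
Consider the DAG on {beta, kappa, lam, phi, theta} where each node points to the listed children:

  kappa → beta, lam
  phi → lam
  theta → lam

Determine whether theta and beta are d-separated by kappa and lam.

Yes

There is one path between theta and beta:
Path 1: theta → lam ← kappa → beta
  kappa is a fork here and kappa is conditioned on, so the path is blocked at kappa.
All paths are blocked; theta ⊥ beta | {kappa, lam} holds.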